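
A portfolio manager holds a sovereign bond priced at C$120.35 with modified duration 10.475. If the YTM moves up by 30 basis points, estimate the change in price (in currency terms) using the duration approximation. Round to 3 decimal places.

-C$3.782

Duration approximation: ΔP/P ≈ -D_mod · Δy = -10.475 × (+0.003) = -0.031425.
ΔP ≈ 120.35 × (-0.031425) = -3.78199875.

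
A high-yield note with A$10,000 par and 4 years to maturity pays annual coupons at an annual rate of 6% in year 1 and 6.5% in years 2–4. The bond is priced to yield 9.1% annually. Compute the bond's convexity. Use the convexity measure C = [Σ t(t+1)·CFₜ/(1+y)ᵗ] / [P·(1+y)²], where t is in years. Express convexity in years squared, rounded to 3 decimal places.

14.816

With y = 0.091:
  t   CF        PV=CF/(1+0.091)^t    t·PV        t(t+1)·PV
  1       600.00       549.9542       549.9542       1,099.9083
  2       650.00       546.0895     1,092.1791       3,276.5372
  3       650.00       500.5404     1,501.6211       6,006.4844
  4    10,650.00     7,517.1048    30,068.4192     150,342.0961
  Σ                  9,113.6889    33,212.1736     160,725.0261
P = 9,113.6889.
Convexity = Σ t(t+1)·PV / [P·(1+y)²] = 160,725.0261 / (9,113.6889 × 1.190281) = 14.81630.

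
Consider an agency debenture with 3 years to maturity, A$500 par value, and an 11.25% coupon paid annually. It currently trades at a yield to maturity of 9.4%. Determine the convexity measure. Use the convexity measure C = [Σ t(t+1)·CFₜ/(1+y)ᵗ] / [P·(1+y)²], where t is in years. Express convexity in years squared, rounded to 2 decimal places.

8.76

With y = 0.094:
  t   CF        PV=CF/(1+0.094)^t    t·PV        t(t+1)·PV
  1        56.25        51.4168        51.4168         102.8336
  2        56.25        46.9989        93.9978         281.9935
  3       556.25       424.8328     1,274.4985       5,097.9938
  Σ                    523.2486     1,419.9131       5,482.8210
P = 523.2486.
Convexity = Σ t(t+1)·PV / [P·(1+y)²] = 5,482.8210 / (523.2486 × 1.196836) = 8.75511.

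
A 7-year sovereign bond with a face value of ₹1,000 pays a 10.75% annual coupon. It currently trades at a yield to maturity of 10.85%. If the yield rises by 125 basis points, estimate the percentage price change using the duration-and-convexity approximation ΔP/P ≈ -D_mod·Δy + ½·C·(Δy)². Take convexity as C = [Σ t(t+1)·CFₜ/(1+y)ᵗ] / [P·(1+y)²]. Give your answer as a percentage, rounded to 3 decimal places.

-5.688%

With y = 0.1085:
  t   CF        PV=CF/(1+0.1085)^t    t·PV        t(t+1)·PV
  1       107.50        96.9779        96.9779         193.9558
  2       107.50        87.4857       174.9714         524.9142
  3       107.50        78.9226       236.7678         947.0712
  4       107.50        71.1977       284.7906       1,423.9530
  5       107.50        64.2288       321.1441       1,926.8647
  6       107.50        57.9421       347.6526       2,433.5685
  7     1,107.50       538.5101     3,769.5707      30,156.5656
  Σ                    995.2649     5,231.8752      37,606.8930
P = 995.2649; D_Mac = 5.25677 yrs; D_mod = 4.74223 yrs; C = 30.75087.
Duration effect: -4.74223 × (+0.0125) = -0.059278
Convexity effect: 0.5 × 30.75087 × (0.0125)² = +0.0024024
ΔP/P ≈ -0.059278 + 0.0024024 = -0.056876 = -5.6876%.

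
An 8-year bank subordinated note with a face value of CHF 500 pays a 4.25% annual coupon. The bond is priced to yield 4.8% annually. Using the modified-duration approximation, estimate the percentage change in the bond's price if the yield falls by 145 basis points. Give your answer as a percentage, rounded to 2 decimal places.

Periodic yield y = 0.048. Modified duration first:
  t   CF        PV=CF/(1+0.048)^t    t·PV
  1        21.25        20.2767        20.2767
  2        21.25        19.3480        38.6960
  3        21.25        18.4618        55.3855
  4        21.25        17.6163        70.4651
  5        21.25        16.8094        84.0471
  6        21.25        16.0395        96.2371
  7        21.25        15.3049       107.1342
  8       521.25       358.2249     2,865.7994
  Σ                    482.0816     3,338.0411
P = 482.0816; D_Mac = 6.92422 yrs; D_mod = 6.92422/(1+0.048) = 6.60708 yrs.
ΔP/P ≈ -D_mod · Δy = -6.60708 × (-0.0145) = +0.095803 = +9.5803%.

+9.58%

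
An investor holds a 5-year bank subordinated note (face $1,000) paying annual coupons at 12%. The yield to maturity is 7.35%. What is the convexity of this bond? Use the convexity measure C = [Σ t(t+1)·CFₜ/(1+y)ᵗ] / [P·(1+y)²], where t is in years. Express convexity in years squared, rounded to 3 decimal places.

19.990

With y = 0.0735:
  t   CF        PV=CF/(1+0.0735)^t    t·PV        t(t+1)·PV
  1       120.00       111.7839       111.7839         223.5678
  2       120.00       104.1303       208.2606         624.7818
  3       120.00        97.0008       291.0023       1,164.0090
  4       120.00        90.3593       361.4374       1,807.1868
  5     1,120.00       785.6114     3,928.0570      23,568.3421
  Σ                  1,188.8857     4,900.5411      27,387.8875
P = 1,188.8857.
Convexity = Σ t(t+1)·PV / [P·(1+y)²] = 27,387.8875 / (1,188.8857 × 1.152402) = 19.99007.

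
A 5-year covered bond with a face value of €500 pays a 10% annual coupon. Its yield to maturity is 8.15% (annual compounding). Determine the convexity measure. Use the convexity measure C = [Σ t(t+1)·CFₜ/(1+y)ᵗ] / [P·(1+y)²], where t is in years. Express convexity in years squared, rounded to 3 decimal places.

20.238

With y = 0.0815:
  t   CF        PV=CF/(1+0.0815)^t    t·PV        t(t+1)·PV
  1        50.00        46.2321        46.2321          92.4642
  2        50.00        42.7481        85.4962         256.4887
  3        50.00        39.5267       118.5801         474.3203
  4        50.00        36.5480       146.1921         730.9605
  5       550.00       371.7321     1,858.6605      11,151.9631
  Σ                    536.7870     2,255.1610      12,706.1968
P = 536.7870.
Convexity = Σ t(t+1)·PV / [P·(1+y)²] = 12,706.1968 / (536.7870 × 1.169642) = 20.23767.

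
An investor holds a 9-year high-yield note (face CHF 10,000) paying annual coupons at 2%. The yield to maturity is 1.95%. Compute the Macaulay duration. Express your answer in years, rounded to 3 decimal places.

Periodic yield y = 0.0195. Discount each cash flow and weight by its year:
  t   CF        PV=CF/(1+0.0195)^t    t·PV
  1       200.00       196.1746       196.1746
  2       200.00       192.4224       384.8447
  3       200.00       188.7419       566.2257
  4       200.00       185.1318       740.5273
  5       200.00       181.5908       907.9540
  6       200.00       178.1175     1,068.7051
  7       200.00       174.7107     1,222.9746
  8       200.00       171.3690     1,370.9517
  9    10,200.00     8,572.6502    77,153.8514
  Σ                 10,040.9087    83,612.2090
Price P = Σ PV = 10,040.9087.
Macaulay duration = Σ(t·PV) / P = 83,612.2090 / 10,040.9087 = 8.32716 years.

8.327 years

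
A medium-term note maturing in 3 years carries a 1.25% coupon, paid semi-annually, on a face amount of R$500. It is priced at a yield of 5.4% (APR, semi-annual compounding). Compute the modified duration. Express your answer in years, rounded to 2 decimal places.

Periodic yield y = 0.027. First find Macaulay duration:
  t   CF        PV=CF/(1+0.027)^t    t·PV
  1        3.125         3.0428         3.0428
  2        3.125         2.9628         5.9257
  3        3.125         2.8850         8.6549
  4        3.125         2.8091        11.2364
  5        3.125         2.7353        13.6763
  6      503.125       428.7985     2,572.7909
  Σ                    443.2335     2,615.3270
P = 443.2335; Macaulay duration = 2,615.3270 / 443.2335 = 5.90056 half-year periods = 2.95028 years.
Modified duration = D_Mac / (1 + y) = 2.95028 / 1.027 = 2.87272 years.

2.87 years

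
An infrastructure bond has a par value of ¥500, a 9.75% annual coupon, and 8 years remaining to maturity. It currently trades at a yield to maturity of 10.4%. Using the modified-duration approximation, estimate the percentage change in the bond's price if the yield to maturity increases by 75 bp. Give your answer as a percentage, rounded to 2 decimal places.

Periodic yield y = 0.104. Modified duration first:
  t   CF        PV=CF/(1+0.104)^t    t·PV
  1        48.75        44.1576        44.1576
  2        48.75        39.9978        79.9957
  3        48.75        36.2299       108.6898
  4        48.75        32.8170       131.2678
  5        48.75        29.7255       148.6275
  6        48.75        26.9253       161.5517
  7        48.75        24.3888       170.7219
  8       548.75       248.6692     1,989.3534
  Σ                    482.9111     2,834.3653
P = 482.9111; D_Mac = 5.86933 yrs; D_mod = 5.86933/(1+0.104) = 5.31642 yrs.
ΔP/P ≈ -D_mod · Δy = -5.31642 × (+0.0075) = -0.039873 = -3.9873%.

-3.99%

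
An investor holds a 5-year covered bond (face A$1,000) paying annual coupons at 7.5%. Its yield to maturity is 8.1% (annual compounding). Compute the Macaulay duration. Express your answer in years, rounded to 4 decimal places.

4.3405 years

Periodic yield y = 0.081. Discount each cash flow and weight by its year:
  t   CF        PV=CF/(1+0.081)^t    t·PV
  1        75.00        69.3802        69.3802
  2        75.00        64.1815       128.3630
  3        75.00        59.3723       178.1170
  4        75.00        54.9235       219.6941
  5     1,075.00       728.2492     3,641.2458
  Σ                    976.1067     4,236.8002
Price P = Σ PV = 976.1067.
Macaulay duration = Σ(t·PV) / P = 4,236.8002 / 976.1067 = 4.34051 years.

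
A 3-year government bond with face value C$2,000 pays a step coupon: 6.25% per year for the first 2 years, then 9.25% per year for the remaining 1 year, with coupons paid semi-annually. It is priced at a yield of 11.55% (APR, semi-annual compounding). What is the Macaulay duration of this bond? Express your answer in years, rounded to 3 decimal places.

2.762 years

Periodic yield y = 0.05775. Discount each cash flow and weight by its period:
  t   CF        PV=CF/(1+0.05775)^t    t·PV
  1        62.50        59.0877        59.0877
  2        62.50        55.8617       111.7233
  3        62.50        52.8118       158.4354
  4        62.50        49.9284       199.7137
  5        92.50        69.8597       349.2984
  6     2,092.50     1,494.0573     8,964.3440
  Σ                  1,781.6066     9,842.6025
Price P = Σ PV = 1,781.6066.
Macaulay duration = Σ(t·PV) / P = 9,842.6025 / 1,781.6066 = 5.52457 half-year periods.
In years: 5.52457 / 2 = 2.76228 years.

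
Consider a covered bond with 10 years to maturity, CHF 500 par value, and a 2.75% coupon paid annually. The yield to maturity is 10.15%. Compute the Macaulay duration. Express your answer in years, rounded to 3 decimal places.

Periodic yield y = 0.1015. Discount each cash flow and weight by its year:
  t   CF        PV=CF/(1+0.1015)^t    t·PV
  1        13.75        12.4830        12.4830
  2        13.75        11.3327        22.6654
  3        13.75        10.2884        30.8653
  4        13.75         9.3404        37.3615
  5        13.75         8.4797        42.3985
  6        13.75         7.6983        46.1899
  7        13.75         6.9889        48.9226
  8        13.75         6.3449        50.7594
  9        13.75         5.7603        51.8424
  10      513.75       195.3920     1,953.9202
  Σ                    274.1087     2,297.4081
Price P = Σ PV = 274.1087.
Macaulay duration = Σ(t·PV) / P = 2,297.4081 / 274.1087 = 8.38138 years.

8.381 years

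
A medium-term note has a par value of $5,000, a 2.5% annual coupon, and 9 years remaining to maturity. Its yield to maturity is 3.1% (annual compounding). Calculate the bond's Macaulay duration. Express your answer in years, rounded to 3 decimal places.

Periodic yield y = 0.031. Discount each cash flow and weight by its year:
  t   CF        PV=CF/(1+0.031)^t    t·PV
  1       125.00       121.2415       121.2415
  2       125.00       117.5960       235.1921
  3       125.00       114.0602       342.1805
  4       125.00       110.6306       442.5225
  5       125.00       107.3042       536.5210
  6       125.00       104.0778       624.4667
  7       125.00       100.9484       706.6387
  8       125.00        97.9131       783.3046
  9     5,125.00     3,893.7304    35,043.5739
  Σ                  4,767.5022    38,835.6414
Price P = Σ PV = 4,767.5022.
Macaulay duration = Σ(t·PV) / P = 38,835.6414 / 4,767.5022 = 8.14591 years.

8.146 years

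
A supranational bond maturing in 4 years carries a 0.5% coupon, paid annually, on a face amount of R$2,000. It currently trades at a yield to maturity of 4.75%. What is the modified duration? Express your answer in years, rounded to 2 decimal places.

Periodic yield y = 0.0475. First find Macaulay duration:
  t   CF        PV=CF/(1+0.0475)^t    t·PV
  1        10.00         9.5465         9.5465
  2        10.00         9.1136        18.2273
  3        10.00         8.7004        26.1011
  4     2,010.00     1,669.4750     6,677.9002
  Σ                  1,696.8356     6,731.7751
P = 1,696.8356; Macaulay duration = 6,731.7751 / 1,696.8356 = 3.96725 years.
Modified duration = D_Mac / (1 + y) = 3.96725 / 1.0475 = 3.78735 years.

3.79 years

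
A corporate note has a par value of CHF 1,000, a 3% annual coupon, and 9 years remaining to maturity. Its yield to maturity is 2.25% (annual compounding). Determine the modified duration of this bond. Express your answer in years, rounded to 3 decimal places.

Periodic yield y = 0.0225. First find Macaulay duration:
  t   CF        PV=CF/(1+0.0225)^t    t·PV
  1        30.00        29.3399        29.3399
  2        30.00        28.6942        57.3885
  3        30.00        28.0628        84.1885
  4        30.00        27.4453       109.7812
  5        30.00        26.8414       134.2068
  6        30.00        26.2507       157.5044
  7        30.00        25.6731       179.7116
  8        30.00        25.1082       200.8652
  9     1,030.00       843.0773     7,587.6953
  Σ                  1,060.4928     8,540.6813
P = 1,060.4928; Macaulay duration = 8,540.6813 / 1,060.4928 = 8.05350 years.
Modified duration = D_Mac / (1 + y) = 8.05350 / 1.0225 = 7.87629 years.

7.876 years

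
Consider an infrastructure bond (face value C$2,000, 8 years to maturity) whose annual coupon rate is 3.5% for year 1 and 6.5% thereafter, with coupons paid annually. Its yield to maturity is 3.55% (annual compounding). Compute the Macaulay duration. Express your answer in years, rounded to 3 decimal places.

6.773 years

Periodic yield y = 0.0355. Discount each cash flow and weight by its year:
  t   CF        PV=CF/(1+0.0355)^t    t·PV
  1        70.00        67.6002        67.6002
  2       130.00       121.2392       242.4784
  3       130.00       117.0828       351.2484
  4       130.00       113.0688       452.2754
  5       130.00       109.1925       545.9625
  6       130.00       105.4491       632.6944
  7       130.00       101.8340       712.8377
  8     2,130.00     1,611.3088    12,890.4704
  Σ                  2,346.7754    15,895.5674
Price P = Σ PV = 2,346.7754.
Macaulay duration = Σ(t·PV) / P = 15,895.5674 / 2,346.7754 = 6.77337 years.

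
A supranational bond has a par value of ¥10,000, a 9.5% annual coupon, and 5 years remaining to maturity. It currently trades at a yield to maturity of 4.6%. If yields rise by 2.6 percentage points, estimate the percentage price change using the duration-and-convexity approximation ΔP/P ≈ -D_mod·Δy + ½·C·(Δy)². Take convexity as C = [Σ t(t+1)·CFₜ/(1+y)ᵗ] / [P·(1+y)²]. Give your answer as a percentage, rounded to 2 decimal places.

-9.90%

With y = 0.046:
  t   CF        PV=CF/(1+0.046)^t    t·PV        t(t+1)·PV
  1       950.00       908.2218       908.2218       1,816.4436
  2       950.00       868.2809     1,736.5618       5,209.6853
  3       950.00       830.0964     2,490.2893       9,961.1573
  4       950.00       793.5912     3,174.3650      15,871.8249
  5    10,950.00     8,744.9171    43,724.5855     262,347.5128
  Σ                 12,145.1075    52,034.0233     295,206.6238
P = 12,145.1075; D_Mac = 4.28436 yrs; D_mod = 4.09595 yrs; C = 22.21577.
Duration effect: -4.09595 × (+0.026) = -0.106495
Convexity effect: 0.5 × 22.21577 × (0.026)² = +0.0075089
ΔP/P ≈ -0.106495 + 0.0075089 = -0.098986 = -9.8986%.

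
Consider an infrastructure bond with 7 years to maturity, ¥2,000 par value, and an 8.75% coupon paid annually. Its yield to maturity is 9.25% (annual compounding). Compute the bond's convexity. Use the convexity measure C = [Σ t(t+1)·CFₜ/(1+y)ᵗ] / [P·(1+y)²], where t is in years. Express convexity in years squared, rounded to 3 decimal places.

33.740

With y = 0.0925:
  t   CF        PV=CF/(1+0.0925)^t    t·PV        t(t+1)·PV
  1       175.00       160.1831       160.1831         320.3661
  2       175.00       146.6207       293.2413         879.7239
  3       175.00       134.2065       402.6196       1,610.4786
  4       175.00       122.8435       491.3741       2,456.8705
  5       175.00       112.4426       562.2129       3,373.2775
  6       175.00       102.9223       617.5336       4,322.7355
  7     2,175.00     1,170.8712     8,196.0987      65,568.7899
  Σ                  1,950.0899    10,723.2634      78,532.2421
P = 1,950.0899.
Convexity = Σ t(t+1)·PV / [P·(1+y)²] = 78,532.2421 / (1,950.0899 × 1.193556) = 33.74042.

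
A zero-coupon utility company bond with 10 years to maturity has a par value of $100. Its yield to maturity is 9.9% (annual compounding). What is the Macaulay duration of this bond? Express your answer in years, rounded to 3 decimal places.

10.000 years

A zero-coupon bond has a single cash flow at maturity, so its Macaulay duration equals its maturity: 10 years.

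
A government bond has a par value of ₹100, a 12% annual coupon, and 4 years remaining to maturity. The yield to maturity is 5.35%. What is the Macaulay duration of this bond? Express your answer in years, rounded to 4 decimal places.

3.4646 years

Periodic yield y = 0.0535. Discount each cash flow and weight by its year:
  t   CF        PV=CF/(1+0.0535)^t    t·PV
  1        12.00        11.3906        11.3906
  2        12.00        10.8122        21.6243
  3        12.00        10.2631        30.7892
  4       112.00        90.9243       363.6971
  Σ                    123.3901       427.5013
Price P = Σ PV = 123.3901.
Macaulay duration = Σ(t·PV) / P = 427.5013 / 123.3901 = 3.46463 years.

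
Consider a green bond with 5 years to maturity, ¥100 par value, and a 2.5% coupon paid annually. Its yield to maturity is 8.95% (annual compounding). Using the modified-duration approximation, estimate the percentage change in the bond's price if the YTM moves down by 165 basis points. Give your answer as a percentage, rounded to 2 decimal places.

+7.14%

Periodic yield y = 0.0895. Modified duration first:
  t   CF        PV=CF/(1+0.0895)^t    t·PV
  1         2.50         2.2946         2.2946
  2         2.50         2.1061         4.2123
  3         2.50         1.9331         5.7994
  4         2.50         1.7743         7.0973
  5       102.50        66.7710       333.8549
  Σ                     74.8792       353.2584
P = 74.8792; D_Mac = 4.71771 yrs; D_mod = 4.71771/(1+0.0895) = 4.33016 yrs.
ΔP/P ≈ -D_mod · Δy = -4.33016 × (-0.0165) = +0.071448 = +7.1448%.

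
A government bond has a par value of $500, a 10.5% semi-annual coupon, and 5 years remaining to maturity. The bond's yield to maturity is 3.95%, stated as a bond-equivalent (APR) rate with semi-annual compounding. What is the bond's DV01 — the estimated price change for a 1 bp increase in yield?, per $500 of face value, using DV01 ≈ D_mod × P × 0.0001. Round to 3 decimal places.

Periodic yield y = 0.01975.
  t   CF        PV=CF/(1+0.01975)^t    t·PV
  1        26.25        25.7416        25.7416
  2        26.25        25.2431        50.4861
  3        26.25        24.7542        74.2625
  4        26.25        24.2747        97.0989
  5        26.25        23.8046       119.0230
  6        26.25        23.3436       140.0613
  7        26.25        22.8915       160.2402
  8        26.25        22.4481       179.5848
  9        26.25        22.0133       198.1200
  10      526.25       432.7678     4,327.6783
  Σ                    647.2824     5,372.2967
P = 647.2824; D_Mac = 8.29977 half-year periods = 4.14989 yrs; D_mod = 4.06951 yrs.
DV01 ≈ 4.06951 × 647.2824 × 0.0001 = 0.263412.

$0.263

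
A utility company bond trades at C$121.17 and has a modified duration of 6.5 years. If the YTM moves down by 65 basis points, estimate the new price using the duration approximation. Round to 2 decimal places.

C$126.29

Duration approximation: ΔP/P ≈ -D_mod · Δy = -6.5 × (-0.0065) = +0.042250.
New price ≈ 121.17 × (1 + 0.042250) = 126.2894325.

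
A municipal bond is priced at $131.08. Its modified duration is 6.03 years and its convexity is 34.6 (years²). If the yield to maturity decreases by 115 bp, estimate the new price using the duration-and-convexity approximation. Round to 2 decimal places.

Duration effect: -D_mod·Δy = -6.03 × (-0.0115) = +0.069345
Convexity effect: ½·C·(Δy)² = 0.5 × 34.6 × (-0.0115)² = +0.002287925
ΔP/P ≈ +0.069345 + 0.002287925 = +0.071632925
New price ≈ 131.08 × (1 + 0.071632925) = 140.469643809.

$140.47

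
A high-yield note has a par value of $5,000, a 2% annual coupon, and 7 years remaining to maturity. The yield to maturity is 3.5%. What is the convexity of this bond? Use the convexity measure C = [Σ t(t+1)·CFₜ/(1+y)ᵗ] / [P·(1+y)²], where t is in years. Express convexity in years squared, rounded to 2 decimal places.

48.10

With y = 0.035:
  t   CF        PV=CF/(1+0.035)^t    t·PV        t(t+1)·PV
  1       100.00        96.6184        96.6184         193.2367
  2       100.00        93.3511       186.7021         560.1064
  3       100.00        90.1943       270.5828       1,082.3312
  4       100.00        87.1442       348.5769       1,742.8845
  5       100.00        84.1973       420.9866       2,525.9195
  6       100.00        81.3501       488.1004       3,416.7027
  7     5,100.00     4,008.5539    28,059.8773     224,479.0184
  Σ                  4,541.4092    29,871.4445     234,000.1994
P = 4,541.4092.
Convexity = Σ t(t+1)·PV / [P·(1+y)²] = 234,000.1994 / (4,541.4092 × 1.071225) = 48.09998.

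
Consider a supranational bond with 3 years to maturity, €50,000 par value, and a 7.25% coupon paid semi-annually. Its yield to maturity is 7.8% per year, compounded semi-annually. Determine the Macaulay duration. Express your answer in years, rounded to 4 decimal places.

2.7474 years

Periodic yield y = 0.039. Discount each cash flow and weight by its period:
  t   CF        PV=CF/(1+0.039)^t    t·PV
  1     1,812.50     1,744.4658     1,744.4658
  2     1,812.50     1,678.9854     3,357.9708
  3     1,812.50     1,615.9629     4,847.8886
  4     1,812.50     1,555.3059     6,221.2237
  5     1,812.50     1,496.9258     7,484.6291
  6    51,812.50    41,185.2079   247,111.2474
  Σ                 49,276.8537   270,767.4253
Price P = Σ PV = 49,276.8537.
Macaulay duration = Σ(t·PV) / P = 270,767.4253 / 49,276.8537 = 5.49482 half-year periods.
In years: 5.49482 / 2 = 2.74741 years.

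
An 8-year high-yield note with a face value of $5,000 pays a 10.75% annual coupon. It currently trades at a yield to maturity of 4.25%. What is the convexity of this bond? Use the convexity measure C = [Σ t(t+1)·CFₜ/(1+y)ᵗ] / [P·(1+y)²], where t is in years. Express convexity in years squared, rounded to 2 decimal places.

45.94

With y = 0.0425:
  t   CF        PV=CF/(1+0.0425)^t    t·PV        t(t+1)·PV
  1       537.50       515.5875       515.5875       1,031.1751
  2       537.50       494.5684       989.1367       2,967.4102
  3       537.50       474.4061     1,423.2183       5,692.8734
  4       537.50       455.0658     1,820.2633       9,101.3163
  5       537.50       436.5140     2,182.5699      13,095.4192
  6       537.50       418.7184     2,512.3106      17,586.1745
  7       537.50       401.6484     2,811.5387      22,492.3095
  8     5,537.50     3,969.2205    31,753.7643     285,783.8789
  Σ                  7,165.7292    44,008.3894     357,750.5570
P = 7,165.7292.
Convexity = Σ t(t+1)·PV / [P·(1+y)²] = 357,750.5570 / (7,165.7292 × 1.086806) = 45.93755.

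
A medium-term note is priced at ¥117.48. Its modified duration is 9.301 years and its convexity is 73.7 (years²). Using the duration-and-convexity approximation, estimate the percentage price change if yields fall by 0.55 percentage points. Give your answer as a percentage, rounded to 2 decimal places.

Duration effect: -D_mod·Δy = -9.301 × (-0.0055) = +0.0511555
Convexity effect: ½·C·(Δy)² = 0.5 × 73.7 × (-0.0055)² = +0.0011147125
ΔP/P ≈ +0.0511555 + 0.0011147125 = +0.0522702125
= +5.22702125%.

+5.23%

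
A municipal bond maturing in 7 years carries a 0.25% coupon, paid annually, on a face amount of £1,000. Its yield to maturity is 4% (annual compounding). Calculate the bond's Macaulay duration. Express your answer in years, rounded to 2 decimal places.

Periodic yield y = 0.04. Discount each cash flow and weight by its year:
  t   CF        PV=CF/(1+0.04)^t    t·PV
  1         2.50         2.4038         2.4038
  2         2.50         2.3114         4.6228
  3         2.50         2.2225         6.6675
  4         2.50         2.1370         8.5480
  5         2.50         2.0548        10.2741
  6         2.50         1.9758        11.8547
  7     1,002.50       761.8176     5,332.7233
  Σ                    774.9229     5,377.0942
Price P = Σ PV = 774.9229.
Macaulay duration = Σ(t·PV) / P = 5,377.0942 / 774.9229 = 6.93888 years.

6.94 years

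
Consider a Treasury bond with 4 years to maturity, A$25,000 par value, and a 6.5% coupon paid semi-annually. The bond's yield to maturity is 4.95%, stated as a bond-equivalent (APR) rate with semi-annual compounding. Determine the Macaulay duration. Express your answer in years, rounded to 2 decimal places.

Periodic yield y = 0.02475. Discount each cash flow and weight by its period:
  t   CF        PV=CF/(1+0.02475)^t    t·PV
  1       812.50       792.8763       792.8763
  2       812.50       773.7266     1,547.4532
  3       812.50       755.0394     2,265.1181
  4       812.50       736.8035     2,947.2139
  5       812.50       719.0080     3,595.0401
  6       812.50       701.6424     4,209.8542
  7       812.50       684.6961     4,792.8730
  8    25,812.50    21,226.9039   169,815.2309
  Σ                 26,390.6961   189,965.6597
Price P = Σ PV = 26,390.6961.
Macaulay duration = Σ(t·PV) / P = 189,965.6597 / 26,390.6961 = 7.19821 half-year periods.
In years: 7.19821 / 2 = 3.59910 years.

3.60 years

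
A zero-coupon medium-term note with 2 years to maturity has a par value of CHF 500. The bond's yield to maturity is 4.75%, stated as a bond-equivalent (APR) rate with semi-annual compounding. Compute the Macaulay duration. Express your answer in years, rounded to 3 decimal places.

2.000 years

A zero-coupon bond has a single cash flow at maturity, so its Macaulay duration equals its maturity: 2 years.
(Equivalently: 4 semi-annual periods ÷ 2 = 2 years.)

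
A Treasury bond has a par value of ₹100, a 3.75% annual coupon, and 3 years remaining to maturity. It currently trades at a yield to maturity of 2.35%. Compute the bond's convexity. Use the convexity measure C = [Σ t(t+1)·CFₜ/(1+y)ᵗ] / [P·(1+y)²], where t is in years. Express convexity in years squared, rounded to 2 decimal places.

With y = 0.0235:
  t   CF        PV=CF/(1+0.0235)^t    t·PV        t(t+1)·PV
  1         3.75         3.6639         3.6639           7.3278
  2         3.75         3.5798         7.1595          21.4786
  3       103.75        96.7664       290.2992       1,161.1967
  Σ                    104.0101       301.1226       1,190.0032
P = 104.0101.
Convexity = Σ t(t+1)·PV / [P·(1+y)²] = 1,190.0032 / (104.0101 × 1.047552) = 10.92187.

10.92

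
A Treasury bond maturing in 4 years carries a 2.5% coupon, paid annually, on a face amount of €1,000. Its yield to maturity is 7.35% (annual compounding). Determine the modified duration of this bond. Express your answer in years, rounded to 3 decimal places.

Periodic yield y = 0.0735. First find Macaulay duration:
  t   CF        PV=CF/(1+0.0735)^t    t·PV
  1        25.00        23.2883        23.2883
  2        25.00        21.6938        43.3876
  3        25.00        20.2085        60.6255
  4     1,025.00       771.8194     3,087.2775
  Σ                    837.0100     3,214.5789
P = 837.0100; Macaulay duration = 3,214.5789 / 837.0100 = 3.84055 years.
Modified duration = D_Mac / (1 + y) = 3.84055 / 1.0735 = 3.57760 years.

3.578 years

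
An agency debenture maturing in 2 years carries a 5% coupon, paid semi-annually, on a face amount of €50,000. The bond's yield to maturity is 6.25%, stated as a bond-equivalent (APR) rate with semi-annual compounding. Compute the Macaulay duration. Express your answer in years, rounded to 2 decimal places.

1.93 years

Periodic yield y = 0.03125. Discount each cash flow and weight by its period:
  t   CF        PV=CF/(1+0.03125)^t    t·PV
  1     1,250.00     1,212.1212     1,212.1212
  2     1,250.00     1,175.3903     2,350.7805
  3     1,250.00     1,139.7724     3,419.3171
  4    51,250.00    45,314.5867   181,258.3469
  Σ                 48,841.8706   188,240.5658
Price P = Σ PV = 48,841.8706.
Macaulay duration = Σ(t·PV) / P = 188,240.5658 / 48,841.8706 = 3.85408 half-year periods.
In years: 3.85408 / 2 = 1.92704 years.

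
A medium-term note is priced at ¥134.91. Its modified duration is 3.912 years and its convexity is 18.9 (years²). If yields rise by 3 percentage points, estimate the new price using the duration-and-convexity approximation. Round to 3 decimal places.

Duration effect: -D_mod·Δy = -3.912 × (+0.03) = -0.117360
Convexity effect: ½·C·(Δy)² = 0.5 × 18.9 × (0.03)² = +0.0085050
ΔP/P ≈ -0.117360 + 0.0085050 = -0.108855
New price ≈ 134.91 × (1 - 0.108855) = 120.22437195.

¥120.224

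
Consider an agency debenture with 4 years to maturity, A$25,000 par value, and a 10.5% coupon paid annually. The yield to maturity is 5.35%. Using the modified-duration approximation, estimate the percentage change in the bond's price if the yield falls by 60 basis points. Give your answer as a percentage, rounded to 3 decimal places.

+1.999%

Periodic yield y = 0.0535. Modified duration first:
  t   CF        PV=CF/(1+0.0535)^t    t·PV
  1     2,625.00     2,491.6944     2,491.6944
  2     2,625.00     2,365.1584     4,730.3168
  3     2,625.00     2,245.0483     6,735.1449
  4    27,625.00    22,426.6356    89,706.5425
  Σ                 29,528.5366   103,663.6985
P = 29,528.5366; D_Mac = 3.51063 yrs; D_mod = 3.51063/(1+0.0535) = 3.33235 yrs.
ΔP/P ≈ -D_mod · Δy = -3.33235 × (-0.006) = +0.019994 = +1.9994%.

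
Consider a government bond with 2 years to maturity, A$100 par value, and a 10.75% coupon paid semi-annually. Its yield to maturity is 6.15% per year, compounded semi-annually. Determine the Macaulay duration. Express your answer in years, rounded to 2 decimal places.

Periodic yield y = 0.03075. Discount each cash flow and weight by its period:
  t   CF        PV=CF/(1+0.03075)^t    t·PV
  1        5.375         5.2146         5.2146
  2        5.375         5.0591        10.1182
  3        5.375         4.9082        14.7245
  4      105.375        93.3521       373.4085
  Σ                    108.5340       403.4658
Price P = Σ PV = 108.5340.
Macaulay duration = Σ(t·PV) / P = 403.4658 / 108.5340 = 3.71741 half-year periods.
In years: 3.71741 / 2 = 1.85871 years.

1.86 years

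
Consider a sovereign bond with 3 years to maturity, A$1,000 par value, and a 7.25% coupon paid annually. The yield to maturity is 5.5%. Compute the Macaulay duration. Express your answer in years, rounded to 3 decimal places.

2.807 years

Periodic yield y = 0.055. Discount each cash flow and weight by its year:
  t   CF        PV=CF/(1+0.055)^t    t·PV
  1        72.50        68.7204        68.7204
  2        72.50        65.1378       130.2756
  3     1,072.50       913.3557     2,740.0670
  Σ                  1,047.2138     2,939.0629
Price P = Σ PV = 1,047.2138.
Macaulay duration = Σ(t·PV) / P = 2,939.0629 / 1,047.2138 = 2.80655 years.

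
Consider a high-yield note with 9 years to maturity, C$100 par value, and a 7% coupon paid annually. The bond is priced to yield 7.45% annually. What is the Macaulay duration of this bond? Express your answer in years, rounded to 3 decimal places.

Periodic yield y = 0.0745. Discount each cash flow and weight by its year:
  t   CF        PV=CF/(1+0.0745)^t    t·PV
  1         7.00         6.5147         6.5147
  2         7.00         6.0630        12.1259
  3         7.00         5.6426        16.9278
  4         7.00         5.2514        21.0055
  5         7.00         4.8873        24.4363
  6         7.00         4.5484        27.2905
  7         7.00         4.2330        29.6313
  8         7.00         3.9396        31.5164
  9       107.00        56.0436       504.3924
  Σ                     97.1235       673.8407
Price P = Σ PV = 97.1235.
Macaulay duration = Σ(t·PV) / P = 673.8407 / 97.1235 = 6.93798 years.

6.938 years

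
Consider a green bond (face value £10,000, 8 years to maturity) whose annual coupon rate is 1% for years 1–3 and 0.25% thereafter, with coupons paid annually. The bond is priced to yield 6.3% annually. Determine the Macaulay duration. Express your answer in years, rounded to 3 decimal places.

7.724 years

Periodic yield y = 0.063. Discount each cash flow and weight by its year:
  t   CF        PV=CF/(1+0.063)^t    t·PV
  1       100.00        94.0734        94.0734
  2       100.00        88.4980       176.9960
  3       100.00        83.2531       249.7592
  4        25.00        19.5797        78.3190
  5        25.00        18.4193        92.0966
  6        25.00        17.3277       103.9661
  7        25.00        16.3007       114.1051
  8    10,025.00     6,149.1950    49,193.5600
  Σ                  6,486.6469    50,102.8753
Price P = Σ PV = 6,486.6469.
Macaulay duration = Σ(t·PV) / P = 50,102.8753 / 6,486.6469 = 7.72400 years.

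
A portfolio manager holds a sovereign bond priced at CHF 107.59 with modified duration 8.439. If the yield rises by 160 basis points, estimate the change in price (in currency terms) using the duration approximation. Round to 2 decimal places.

-CHF 14.53

Duration approximation: ΔP/P ≈ -D_mod · Δy = -8.439 × (+0.016) = -0.135024.
ΔP ≈ 107.59 × (-0.135024) = -14.52723216.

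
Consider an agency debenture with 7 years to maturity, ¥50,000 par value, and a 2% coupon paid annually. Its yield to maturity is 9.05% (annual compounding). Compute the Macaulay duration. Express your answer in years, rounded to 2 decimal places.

6.48 years

Periodic yield y = 0.0905. Discount each cash flow and weight by its year:
  t   CF        PV=CF/(1+0.0905)^t    t·PV
  1     1,000.00       917.0105       917.0105
  2     1,000.00       840.9083     1,681.8167
  3     1,000.00       771.1218     2,313.3654
  4     1,000.00       707.1268     2,828.5074
  5     1,000.00       648.4428     3,242.2138
  6     1,000.00       594.6289     3,567.7731
  7    51,000.00    27,809.3275   194,665.2925
  Σ                 32,288.5667   209,215.9795
Price P = Σ PV = 32,288.5667.
Macaulay duration = Σ(t·PV) / P = 209,215.9795 / 32,288.5667 = 6.47957 years.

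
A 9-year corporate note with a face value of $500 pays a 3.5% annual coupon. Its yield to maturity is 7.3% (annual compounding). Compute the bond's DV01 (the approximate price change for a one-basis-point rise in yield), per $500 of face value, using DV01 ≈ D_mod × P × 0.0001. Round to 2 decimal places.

Periodic yield y = 0.073.
  t   CF        PV=CF/(1+0.073)^t    t·PV
  1        17.50        16.3094        16.3094
  2        17.50        15.1998        30.3997
  3        17.50        14.1657        42.4972
  4        17.50        13.2020        52.8079
  5        17.50        12.3038        61.5190
  6        17.50        11.4667        68.8004
  7        17.50        10.6866        74.8063
  8        17.50         9.9596        79.6765
  9       517.50       274.4814     2,470.3322
  Σ                    377.7750     2,897.1486
P = 377.7750; D_Mac = 7.66898 yrs; D_mod = 7.14723 yrs.
DV01 ≈ 7.14723 × 377.7750 × 0.0001 = 0.270005.

$0.27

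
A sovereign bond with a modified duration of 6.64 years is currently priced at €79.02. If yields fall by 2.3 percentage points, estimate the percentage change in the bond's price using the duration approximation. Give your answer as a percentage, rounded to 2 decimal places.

Duration approximation: ΔP/P ≈ -D_mod · Δy = -6.64 × (-0.023) = +0.152720.
As a percentage: +15.2720%.

+15.27%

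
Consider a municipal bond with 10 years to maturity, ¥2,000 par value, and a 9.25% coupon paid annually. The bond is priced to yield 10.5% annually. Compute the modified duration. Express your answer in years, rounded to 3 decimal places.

Periodic yield y = 0.105. First find Macaulay duration:
  t   CF        PV=CF/(1+0.105)^t    t·PV
  1       185.00       167.4208       167.4208
  2       185.00       151.5120       303.0241
  3       185.00       137.1150       411.3449
  4       185.00       124.0860       496.3438
  5       185.00       112.2950       561.4749
  6       185.00       101.6244       609.7465
  7       185.00        91.9678       643.7746
  8       185.00        83.2288       665.8302
  9       185.00        75.3202       677.8814
  10    2,185.00       805.0608     8,050.6076
  Σ                  1,849.6307    12,587.4489
P = 1,849.6307; Macaulay duration = 12,587.4489 / 1,849.6307 = 6.80538 years.
Modified duration = D_Mac / (1 + y) = 6.80538 / 1.105 = 6.15872 years.

6.159 years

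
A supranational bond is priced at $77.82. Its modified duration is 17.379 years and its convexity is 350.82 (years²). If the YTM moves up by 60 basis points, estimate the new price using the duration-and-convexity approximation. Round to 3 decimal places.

$70.197

Duration effect: -D_mod·Δy = -17.379 × (+0.006) = -0.104274
Convexity effect: ½·C·(Δy)² = 0.5 × 350.82 × (0.006)² = +0.00631476
ΔP/P ≈ -0.104274 + 0.00631476 = -0.09795924
New price ≈ 77.82 × (1 - 0.09795924) = 70.1968119432.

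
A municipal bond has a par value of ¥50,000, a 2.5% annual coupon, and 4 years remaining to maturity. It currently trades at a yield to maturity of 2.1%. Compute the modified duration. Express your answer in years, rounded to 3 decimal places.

3.778 years

Periodic yield y = 0.021. First find Macaulay duration:
  t   CF        PV=CF/(1+0.021)^t    t·PV
  1     1,250.00     1,224.2899     1,224.2899
  2     1,250.00     1,199.1086     2,398.2173
  3     1,250.00     1,174.4453     3,523.3358
  4    51,250.00    47,161.8575   188,647.4298
  Σ                 50,759.7013   195,793.2729
P = 50,759.7013; Macaulay duration = 195,793.2729 / 50,759.7013 = 3.85726 years.
Modified duration = D_Mac / (1 + y) = 3.85726 / 1.021 = 3.77792 years.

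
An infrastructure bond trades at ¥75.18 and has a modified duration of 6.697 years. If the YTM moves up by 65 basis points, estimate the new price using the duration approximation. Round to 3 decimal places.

Duration approximation: ΔP/P ≈ -D_mod · Δy = -6.697 × (+0.0065) = -0.0435305.
New price ≈ 75.18 × (1 - 0.0435305) = 71.90737701.

¥71.907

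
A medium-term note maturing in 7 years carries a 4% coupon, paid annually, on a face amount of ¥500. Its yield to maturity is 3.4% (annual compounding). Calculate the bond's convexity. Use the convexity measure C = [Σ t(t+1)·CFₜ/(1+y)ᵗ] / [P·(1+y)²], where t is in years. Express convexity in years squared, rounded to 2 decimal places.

45.03

With y = 0.034:
  t   CF        PV=CF/(1+0.034)^t    t·PV        t(t+1)·PV
  1        20.00        19.3424        19.3424          38.6847
  2        20.00        18.7063        37.4127         112.2381
  3        20.00        18.0912        54.2737         217.0949
  4        20.00        17.4964        69.9855         349.9273
  5        20.00        16.9210        84.6052         507.6315
  6        20.00        16.3647        98.1879         687.3154
  7       520.00       411.4903     2,880.4319      23,043.4552
  Σ                    518.4123     3,244.2393      24,956.3471
P = 518.4123.
Convexity = Σ t(t+1)·PV / [P·(1+y)²] = 24,956.3471 / (518.4123 × 1.069156) = 45.02613.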